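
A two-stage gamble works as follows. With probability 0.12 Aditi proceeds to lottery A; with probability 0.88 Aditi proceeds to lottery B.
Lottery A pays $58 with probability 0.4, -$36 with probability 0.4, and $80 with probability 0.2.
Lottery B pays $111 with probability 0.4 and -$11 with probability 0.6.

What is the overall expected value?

$36.24

EV(A) = 0.4 × 58 + 0.4 × (-36) + 0.2 × 80 = 23.2 − 14.4 + 16 = 24.8
EV(B) = 0.4 × 111 + 0.6 × (-11) = 44.4 − 6.6 = 37.8
Overall = 0.12 × 24.8 + 0.88 × 37.8 = 2.976 + 33.264 = 36.24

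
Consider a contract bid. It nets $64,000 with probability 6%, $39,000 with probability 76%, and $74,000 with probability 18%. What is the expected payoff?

$46,800

EV = 0.06 × 64000 + 0.76 × 39000 + 0.18 × 74000 = 3840 + 29640 + 13320 = 46800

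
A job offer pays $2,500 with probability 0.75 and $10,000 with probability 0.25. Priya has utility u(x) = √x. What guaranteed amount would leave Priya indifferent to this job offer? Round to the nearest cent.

E[u] = 0.75·√2500 + 0.25·√10000 = 0.75·50 + 0.25·100 = 62.5
CE = (62.5)² = 3906.25

$3,906.25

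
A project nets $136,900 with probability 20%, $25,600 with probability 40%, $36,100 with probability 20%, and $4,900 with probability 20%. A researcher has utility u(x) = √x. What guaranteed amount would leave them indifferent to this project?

$36,100

E[u] = 0.2·√136900 + 0.4·√25600 + 0.2·√36100 + 0.2·√4900 = 0.2·370 + 0.4·160 + 0.2·190 + 0.2·70 = 190
CE = (190)² = 36100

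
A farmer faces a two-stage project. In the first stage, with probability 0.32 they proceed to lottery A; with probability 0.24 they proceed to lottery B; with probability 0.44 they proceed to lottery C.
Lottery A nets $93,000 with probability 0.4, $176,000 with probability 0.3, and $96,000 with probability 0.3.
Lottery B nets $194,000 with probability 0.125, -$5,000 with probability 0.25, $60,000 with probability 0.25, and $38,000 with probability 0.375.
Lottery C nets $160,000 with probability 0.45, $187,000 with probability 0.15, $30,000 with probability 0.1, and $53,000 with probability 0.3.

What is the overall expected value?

$102,894

EV(A) = 0.4 × 93000 + 0.3 × 176000 + 0.3 × 96000 = 37200 + 52800 + 28800 = 118800
EV(B) = 0.125 × 194000 + 0.25 × (-5000) + 0.25 × 60000 + 0.375 × 38000 = 24250 − 1250 + 15000 + 14250 = 52250
EV(C) = 0.45 × 160000 + 0.15 × 187000 + 0.1 × 30000 + 0.3 × 53000 = 72000 + 28050 + 3000 + 15900 = 118950
Overall = 0.32 × 118800 + 0.24 × 52250 + 0.44 × 118950 = 38016 + 12540 + 52338 = 102894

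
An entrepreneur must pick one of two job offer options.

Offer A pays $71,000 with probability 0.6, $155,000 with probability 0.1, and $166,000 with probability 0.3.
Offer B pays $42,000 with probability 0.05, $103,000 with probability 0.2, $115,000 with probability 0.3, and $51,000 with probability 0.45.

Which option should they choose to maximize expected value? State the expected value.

Offer A ($107,900)

Offer A = 0.6 × 71000 + 0.1 × 155000 + 0.3 × 166000 = 42600 + 15500 + 49800 = 107900
Offer B = 0.05 × 42000 + 0.2 × 103000 + 0.3 × 115000 + 0.45 × 51000 = 2100 + 20600 + 34500 + 22950 = 80150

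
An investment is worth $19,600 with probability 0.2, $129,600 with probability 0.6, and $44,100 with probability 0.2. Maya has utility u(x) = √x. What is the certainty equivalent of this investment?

$81,796

E[u] = 0.2·√19600 + 0.6·√129600 + 0.2·√44100 = 0.2·140 + 0.6·360 + 0.2·210 = 286
CE = (286)² = 81796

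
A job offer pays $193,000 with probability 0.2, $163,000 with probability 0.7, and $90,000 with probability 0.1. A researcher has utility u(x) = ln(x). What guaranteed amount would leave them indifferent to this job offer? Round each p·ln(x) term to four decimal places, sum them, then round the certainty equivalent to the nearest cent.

E[u] = 0.2·ln(193000) + 0.7·ln(163000) + 0.1·ln(90000) = 2.4341 + 8.4011 + 1.1408 = 11.9760
CE = e^11.9760 ≈ 158895.18

$158,895.18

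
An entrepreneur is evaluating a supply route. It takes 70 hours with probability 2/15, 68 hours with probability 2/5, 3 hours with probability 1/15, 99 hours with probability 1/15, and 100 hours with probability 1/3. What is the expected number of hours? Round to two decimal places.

76.67 hours

EV = 2/15 × 70 + 2/5 × 68 + 1/15 × 3 + 1/15 × 99 + 1/3 × 100 = 9.3333 + 27.2 + 0.2 + 6.6 + 33.3333 = 76.6667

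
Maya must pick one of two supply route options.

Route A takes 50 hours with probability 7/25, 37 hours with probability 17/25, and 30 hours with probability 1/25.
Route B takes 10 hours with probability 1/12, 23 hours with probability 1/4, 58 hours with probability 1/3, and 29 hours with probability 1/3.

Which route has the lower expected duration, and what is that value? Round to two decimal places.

Route B (35.58 hours)

Route A = 7/25 × 50 + 17/25 × 37 + 1/25 × 30 = 14 + 25.16 + 1.2 = 40.36
Route B = 1/12 × 10 + 1/4 × 23 + 1/3 × 58 + 1/3 × 29 = 0.8333 + 5.75 + 19.3333 + 9.6667 = 35.5833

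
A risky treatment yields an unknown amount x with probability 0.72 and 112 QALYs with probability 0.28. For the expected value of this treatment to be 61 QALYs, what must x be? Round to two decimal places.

0.72·x + 0.28·112 = 61
0.72·x = 61 − 31.36 = 29.64
x = 29.64 / 0.72 = 41.1667

x = 41.17 QALYs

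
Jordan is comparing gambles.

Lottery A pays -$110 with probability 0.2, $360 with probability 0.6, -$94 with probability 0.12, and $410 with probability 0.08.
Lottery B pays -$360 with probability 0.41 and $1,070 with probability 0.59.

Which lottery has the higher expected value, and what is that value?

Lottery B ($483.70)

Lottery A = 0.2 × (-110) + 0.6 × 360 + 0.12 × (-94) + 0.08 × 410 = -22 + 216 − 11.28 + 32.8 = 215.52
Lottery B = 0.41 × (-360) + 0.59 × 1070 = -147.6 + 631.3 = 483.7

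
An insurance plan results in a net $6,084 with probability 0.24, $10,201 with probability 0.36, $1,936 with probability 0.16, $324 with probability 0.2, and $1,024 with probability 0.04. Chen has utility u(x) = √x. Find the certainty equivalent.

$4,489

E[u] = 0.24·√6084 + 0.36·√10201 + 0.16·√1936 + 0.2·√324 + 0.04·√1024 = 0.24·78 + 0.36·101 + 0.16·44 + 0.2·18 + 0.04·32 = 67
CE = (67)² = 4489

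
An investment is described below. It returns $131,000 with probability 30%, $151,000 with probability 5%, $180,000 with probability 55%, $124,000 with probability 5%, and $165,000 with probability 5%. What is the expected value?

EV = 0.3 × 131000 + 0.05 × 151000 + 0.55 × 180000 + 0.05 × 124000 + 0.05 × 165000 = 39300 + 7550 + 99000 + 6200 + 8250 = 160300

$160,300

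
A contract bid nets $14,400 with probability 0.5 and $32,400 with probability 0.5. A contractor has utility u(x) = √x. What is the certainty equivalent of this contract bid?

E[u] = 0.5·√14400 + 0.5·√32400 = 0.5·120 + 0.5·180 = 150
CE = (150)² = 22500

$22,500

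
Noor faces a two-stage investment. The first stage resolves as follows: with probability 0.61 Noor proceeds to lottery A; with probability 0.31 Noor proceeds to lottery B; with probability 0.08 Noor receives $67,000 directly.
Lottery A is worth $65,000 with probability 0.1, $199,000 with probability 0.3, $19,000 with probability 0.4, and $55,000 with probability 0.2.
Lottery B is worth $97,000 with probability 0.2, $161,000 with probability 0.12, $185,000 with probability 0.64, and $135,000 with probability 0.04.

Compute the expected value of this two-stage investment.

EV(A) = 0.1 × 65000 + 0.3 × 199000 + 0.4 × 19000 + 0.2 × 55000 = 6500 + 59700 + 7600 + 11000 = 84800
EV(B) = 0.2 × 97000 + 0.12 × 161000 + 0.64 × 185000 + 0.04 × 135000 = 19400 + 19320 + 118400 + 5400 = 162520
Branch C: 67000 (certain)
Overall = 0.61 × 84800 + 0.31 × 162520 + 0.08 × 67000 = 51728 + 50381.2 + 5360 = 107469.2

$107,469.20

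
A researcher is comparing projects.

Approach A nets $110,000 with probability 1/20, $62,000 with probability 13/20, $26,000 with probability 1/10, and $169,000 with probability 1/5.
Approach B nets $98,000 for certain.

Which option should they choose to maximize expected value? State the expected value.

Approach A = 1/20 × 110000 + 13/20 × 62000 + 1/10 × 26000 + 1/5 × 169000 = 5500 + 40300 + 2600 + 33800 = 82200
Approach B: 98000 (certain)

Approach B ($98,000)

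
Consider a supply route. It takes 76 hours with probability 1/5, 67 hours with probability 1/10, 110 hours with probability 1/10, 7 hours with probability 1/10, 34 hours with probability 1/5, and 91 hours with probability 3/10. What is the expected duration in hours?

67.7 hours

EV = 1/5 × 76 + 1/10 × 67 + 1/10 × 110 + 1/10 × 7 + 1/5 × 34 + 3/10 × 91 = 15.2 + 6.7 + 11 + 0.7 + 6.8 + 27.3 = 67.7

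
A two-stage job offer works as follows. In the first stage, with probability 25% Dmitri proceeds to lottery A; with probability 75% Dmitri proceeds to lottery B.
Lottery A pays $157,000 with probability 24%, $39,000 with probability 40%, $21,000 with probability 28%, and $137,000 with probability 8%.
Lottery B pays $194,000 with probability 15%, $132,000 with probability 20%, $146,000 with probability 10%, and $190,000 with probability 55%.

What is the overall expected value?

EV(A) = 0.24 × 157000 + 0.4 × 39000 + 0.28 × 21000 + 0.08 × 137000 = 37680 + 15600 + 5880 + 10960 = 70120
EV(B) = 0.15 × 194000 + 0.2 × 132000 + 0.1 × 146000 + 0.55 × 190000 = 29100 + 26400 + 14600 + 104500 = 174600
Overall = 0.25 × 70120 + 0.75 × 174600 = 17530 + 130950 = 148480

$148,480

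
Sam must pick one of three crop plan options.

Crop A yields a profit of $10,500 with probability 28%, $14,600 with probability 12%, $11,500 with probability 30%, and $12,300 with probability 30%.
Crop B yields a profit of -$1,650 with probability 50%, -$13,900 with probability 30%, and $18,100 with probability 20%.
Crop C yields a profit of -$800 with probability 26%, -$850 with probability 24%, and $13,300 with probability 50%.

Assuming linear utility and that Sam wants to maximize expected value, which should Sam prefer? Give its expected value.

Crop A ($11,832)

Crop A = 0.28 × 10500 + 0.12 × 14600 + 0.3 × 11500 + 0.3 × 12300 = 2940 + 1752 + 3450 + 3690 = 11832
Crop B = 0.5 × (-1650) + 0.3 × (-13900) + 0.2 × 18100 = -825 − 4170 + 3620 = -1375
Crop C = 0.26 × (-800) + 0.24 × (-850) + 0.5 × 13300 = -208 − 204 + 6650 = 6238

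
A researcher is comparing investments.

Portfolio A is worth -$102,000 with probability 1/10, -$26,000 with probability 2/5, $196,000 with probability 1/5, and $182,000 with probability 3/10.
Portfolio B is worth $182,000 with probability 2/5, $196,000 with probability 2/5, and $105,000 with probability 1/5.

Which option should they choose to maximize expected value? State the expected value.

Portfolio B ($172,200)

Portfolio A = 1/10 × (-102000) + 2/5 × (-26000) + 1/5 × 196000 + 3/10 × 182000 = -10200 − 10400 + 39200 + 54600 = 73200
Portfolio B = 2/5 × 182000 + 2/5 × 196000 + 1/5 × 105000 = 72800 + 78400 + 21000 = 172200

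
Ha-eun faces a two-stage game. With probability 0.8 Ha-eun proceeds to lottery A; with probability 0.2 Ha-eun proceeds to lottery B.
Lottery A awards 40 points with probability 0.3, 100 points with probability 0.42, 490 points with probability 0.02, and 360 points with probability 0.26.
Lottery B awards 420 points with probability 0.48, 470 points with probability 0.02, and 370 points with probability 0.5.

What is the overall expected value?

205.12 points

EV(A) = 0.3 × 40 + 0.42 × 100 + 0.02 × 490 + 0.26 × 360 = 12 + 42 + 9.8 + 93.6 = 157.4
EV(B) = 0.48 × 420 + 0.02 × 470 + 0.5 × 370 = 201.6 + 9.4 + 185 = 396
Overall = 0.8 × 157.4 + 0.2 × 396 = 125.92 + 79.2 = 205.12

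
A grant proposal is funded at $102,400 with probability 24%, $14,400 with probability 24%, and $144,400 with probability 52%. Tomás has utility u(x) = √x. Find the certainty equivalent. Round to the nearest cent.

E[u] = 0.24·√102400 + 0.24·√14400 + 0.52·√144400 = 0.24·320 + 0.24·120 + 0.52·380 = 303.2
CE = (303.2)² = 91930.24

$91,930.24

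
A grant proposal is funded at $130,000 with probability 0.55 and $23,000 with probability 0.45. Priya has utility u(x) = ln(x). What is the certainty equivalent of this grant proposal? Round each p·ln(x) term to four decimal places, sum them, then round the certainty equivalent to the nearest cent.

$59,629.16

E[u] = 0.55·ln(130000) + 0.45·ln(23000) = 6.4764 + 4.5195 = 10.9959
CE = e^10.9959 ≈ 59629.16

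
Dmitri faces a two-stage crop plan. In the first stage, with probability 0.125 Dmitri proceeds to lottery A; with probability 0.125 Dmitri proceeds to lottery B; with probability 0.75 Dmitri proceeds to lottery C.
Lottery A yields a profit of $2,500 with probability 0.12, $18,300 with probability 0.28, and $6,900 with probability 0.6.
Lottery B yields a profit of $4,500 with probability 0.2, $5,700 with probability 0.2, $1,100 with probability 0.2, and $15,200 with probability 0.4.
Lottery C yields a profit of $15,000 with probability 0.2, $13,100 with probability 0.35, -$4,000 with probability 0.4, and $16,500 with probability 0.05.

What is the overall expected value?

EV(A) = 0.12 × 2500 + 0.28 × 18300 + 0.6 × 6900 = 300 + 5124 + 4140 = 9564
EV(B) = 0.2 × 4500 + 0.2 × 5700 + 0.2 × 1100 + 0.4 × 15200 = 900 + 1140 + 220 + 6080 = 8340
EV(C) = 0.2 × 15000 + 0.35 × 13100 + 0.4 × (-4000) + 0.05 × 16500 = 3000 + 4585 − 1600 + 825 = 6810
Overall = 0.125 × 9564 + 0.125 × 8340 + 0.75 × 6810 = 1195.5 + 1042.5 + 5107.5 = 7345.5

$7,345.50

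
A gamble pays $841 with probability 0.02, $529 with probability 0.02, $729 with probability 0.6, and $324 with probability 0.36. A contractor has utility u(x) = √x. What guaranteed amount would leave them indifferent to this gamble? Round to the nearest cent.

$562.64

E[u] = 0.02·√841 + 0.02·√529 + 0.6·√729 + 0.36·√324 = 0.02·29 + 0.02·23 + 0.6·27 + 0.36·18 = 23.72
CE = (23.72)² = 562.6384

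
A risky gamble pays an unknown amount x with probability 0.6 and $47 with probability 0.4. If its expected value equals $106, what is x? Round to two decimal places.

x = $145.33

0.6·x + 0.4·47 = 106
0.6·x = 106 − 18.8 = 87.2
x = 87.2 / 0.6 = 145.3333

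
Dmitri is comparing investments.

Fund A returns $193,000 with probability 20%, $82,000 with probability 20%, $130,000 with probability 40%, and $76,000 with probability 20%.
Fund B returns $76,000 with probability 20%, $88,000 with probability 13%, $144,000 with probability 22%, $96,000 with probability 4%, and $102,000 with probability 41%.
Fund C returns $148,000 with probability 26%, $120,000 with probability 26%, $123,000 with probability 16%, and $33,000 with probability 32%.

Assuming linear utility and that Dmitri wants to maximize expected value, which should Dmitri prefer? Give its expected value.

Fund A = 0.2 × 193000 + 0.2 × 82000 + 0.4 × 130000 + 0.2 × 76000 = 38600 + 16400 + 52000 + 15200 = 122200
Fund B = 0.2 × 76000 + 0.13 × 88000 + 0.22 × 144000 + 0.04 × 96000 + 0.41 × 102000 = 15200 + 11440 + 31680 + 3840 + 41820 = 103980
Fund C = 0.26 × 148000 + 0.26 × 120000 + 0.16 × 123000 + 0.32 × 33000 = 38480 + 31200 + 19680 + 10560 = 99920

Fund A ($122,200)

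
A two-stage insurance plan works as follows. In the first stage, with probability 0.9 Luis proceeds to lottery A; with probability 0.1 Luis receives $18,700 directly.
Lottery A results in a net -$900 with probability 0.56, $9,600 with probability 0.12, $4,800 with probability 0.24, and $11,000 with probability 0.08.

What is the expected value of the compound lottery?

EV(A) = 0.56 × (-900) + 0.12 × 9600 + 0.24 × 4800 + 0.08 × 11000 = -504 + 1152 + 1152 + 880 = 2680
Branch B: 18700 (certain)
Overall = 0.9 × 2680 + 0.1 × 18700 = 2412 + 1870 = 4282

$4,282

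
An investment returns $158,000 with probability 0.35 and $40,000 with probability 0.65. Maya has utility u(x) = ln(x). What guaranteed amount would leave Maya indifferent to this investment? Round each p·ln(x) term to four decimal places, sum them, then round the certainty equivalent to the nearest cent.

E[u] = 0.35·ln(158000) + 0.65·ln(40000) = 4.1896 + 6.8878 = 11.0774
CE = e^11.0774 ≈ 64692.46

$64,692.46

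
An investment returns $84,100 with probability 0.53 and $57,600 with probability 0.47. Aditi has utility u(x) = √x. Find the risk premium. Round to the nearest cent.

E[u] = 0.53·√84100 + 0.47·√57600 = 0.53·290 + 0.47·240 = 266.5
CE = (266.5)² = 71022.25
Risk premium = EV − CE = 71645 − 71022.25 = 622.75

$622.75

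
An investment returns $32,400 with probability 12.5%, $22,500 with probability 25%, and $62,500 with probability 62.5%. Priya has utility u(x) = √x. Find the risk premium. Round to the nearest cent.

E[u] = 0.125·√32400 + 0.25·√22500 + 0.625·√62500 = 0.125·180 + 0.25·150 + 0.625·250 = 216.25
CE = (216.25)² = 46764.0625
Risk premium = EV − CE = 48737.5 − 46764.0625 = 1973.4375

$1,973.44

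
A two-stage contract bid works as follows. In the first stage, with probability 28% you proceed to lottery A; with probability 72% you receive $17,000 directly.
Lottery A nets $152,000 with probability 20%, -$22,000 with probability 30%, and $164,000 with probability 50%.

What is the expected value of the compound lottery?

$41,864

EV(A) = 0.2 × 152000 + 0.3 × (-22000) + 0.5 × 164000 = 30400 − 6600 + 82000 = 105800
Branch B: 17000 (certain)
Overall = 0.28 × 105800 + 0.72 × 17000 = 29624 + 12240 = 41864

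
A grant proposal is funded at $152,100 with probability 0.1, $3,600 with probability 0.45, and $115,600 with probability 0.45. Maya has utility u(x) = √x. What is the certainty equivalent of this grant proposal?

$47,961

E[u] = 0.1·√152100 + 0.45·√3600 + 0.45·√115600 = 0.1·390 + 0.45·60 + 0.45·340 = 219
CE = (219)² = 47961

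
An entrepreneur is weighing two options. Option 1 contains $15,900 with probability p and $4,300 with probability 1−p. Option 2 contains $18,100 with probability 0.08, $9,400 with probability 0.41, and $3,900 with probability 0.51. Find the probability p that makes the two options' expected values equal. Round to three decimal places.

p = 0.258

EV(Option 2) = 0.08 × 18100 + 0.41 × 9400 + 0.51 × 3900 = 1448 + 3854 + 1989 = 7291
p·15900 + (1−p)·4300 = 7291
11600p + 4300 = 7291
p = (7291 − 4300) / 11600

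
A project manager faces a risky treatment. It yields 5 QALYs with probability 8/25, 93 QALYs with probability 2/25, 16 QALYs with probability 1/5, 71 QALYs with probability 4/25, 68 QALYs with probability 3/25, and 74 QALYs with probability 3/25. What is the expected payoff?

40.64 QALYs

EV = 8/25 × 5 + 2/25 × 93 + 1/5 × 16 + 4/25 × 71 + 3/25 × 68 + 3/25 × 74 = 1.6 + 7.44 + 3.2 + 11.36 + 8.16 + 8.88 = 40.64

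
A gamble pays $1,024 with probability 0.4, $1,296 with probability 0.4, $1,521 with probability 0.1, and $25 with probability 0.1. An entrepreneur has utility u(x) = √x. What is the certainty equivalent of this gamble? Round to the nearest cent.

E[u] = 0.4·√1024 + 0.4·√1296 + 0.1·√1521 + 0.1·√25 = 0.4·32 + 0.4·36 + 0.1·39 + 0.1·5 = 31.6
CE = (31.6)² = 998.56

$998.56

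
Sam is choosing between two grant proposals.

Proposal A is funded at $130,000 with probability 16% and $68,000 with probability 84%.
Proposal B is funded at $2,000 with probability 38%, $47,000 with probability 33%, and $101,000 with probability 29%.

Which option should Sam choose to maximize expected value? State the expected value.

Proposal A = 0.16 × 130000 + 0.84 × 68000 = 20800 + 57120 = 77920
Proposal B = 0.38 × 2000 + 0.33 × 47000 + 0.29 × 101000 = 760 + 15510 + 29290 = 45560

Proposal A ($77,920)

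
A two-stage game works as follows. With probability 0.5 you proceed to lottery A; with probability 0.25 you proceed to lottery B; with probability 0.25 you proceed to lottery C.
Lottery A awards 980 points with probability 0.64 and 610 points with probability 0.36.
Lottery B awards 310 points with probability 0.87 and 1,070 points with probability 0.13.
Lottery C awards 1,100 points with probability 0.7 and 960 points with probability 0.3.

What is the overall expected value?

790.1 points

EV(A) = 0.64 × 980 + 0.36 × 610 = 627.2 + 219.6 = 846.8
EV(B) = 0.87 × 310 + 0.13 × 1070 = 269.7 + 139.1 = 408.8
EV(C) = 0.7 × 1100 + 0.3 × 960 = 770 + 288 = 1058
Overall = 0.5 × 846.8 + 0.25 × 408.8 + 0.25 × 1058 = 423.4 + 102.2 + 264.5 = 790.1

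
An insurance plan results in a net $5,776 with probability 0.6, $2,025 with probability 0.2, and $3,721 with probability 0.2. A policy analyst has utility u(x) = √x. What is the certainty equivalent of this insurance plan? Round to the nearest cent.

E[u] = 0.6·√5776 + 0.2·√2025 + 0.2·√3721 = 0.6·76 + 0.2·45 + 0.2·61 = 66.8
CE = (66.8)² = 4462.24

$4,462.24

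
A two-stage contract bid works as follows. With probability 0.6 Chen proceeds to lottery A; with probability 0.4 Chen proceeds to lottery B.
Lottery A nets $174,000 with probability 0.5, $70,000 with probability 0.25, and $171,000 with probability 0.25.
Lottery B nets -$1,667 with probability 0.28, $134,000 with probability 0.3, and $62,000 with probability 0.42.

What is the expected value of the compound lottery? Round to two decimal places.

$114,659.30

EV(A) = 0.5 × 174000 + 0.25 × 70000 + 0.25 × 171000 = 87000 + 17500 + 42750 = 147250
EV(B) = 0.28 × (-1667) + 0.3 × 134000 + 0.42 × 62000 = -466.76 + 40200 + 26040 = 65773.24
Overall = 0.6 × 147250 + 0.4 × 65773.24 = 88350 + 26309.296 = 114659.296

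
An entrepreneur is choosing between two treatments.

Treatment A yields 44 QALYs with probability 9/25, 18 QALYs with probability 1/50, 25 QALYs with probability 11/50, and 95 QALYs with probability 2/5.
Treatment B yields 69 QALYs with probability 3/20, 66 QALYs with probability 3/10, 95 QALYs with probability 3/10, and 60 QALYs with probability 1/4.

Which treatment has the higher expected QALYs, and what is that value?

Treatment B (73.65 QALYs)

Treatment A = 9/25 × 44 + 1/50 × 18 + 11/50 × 25 + 2/5 × 95 = 15.84 + 0.36 + 5.5 + 38 = 59.7
Treatment B = 3/20 × 69 + 3/10 × 66 + 3/10 × 95 + 1/4 × 60 = 10.35 + 19.8 + 28.5 + 15 = 73.65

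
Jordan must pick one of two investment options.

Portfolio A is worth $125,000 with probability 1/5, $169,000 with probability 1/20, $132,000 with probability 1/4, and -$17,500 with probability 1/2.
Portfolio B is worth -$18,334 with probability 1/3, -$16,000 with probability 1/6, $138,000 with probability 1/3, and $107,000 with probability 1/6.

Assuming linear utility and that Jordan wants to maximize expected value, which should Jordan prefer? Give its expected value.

Portfolio A = 1/5 × 125000 + 1/20 × 169000 + 1/4 × 132000 + 1/2 × (-17500) = 25000 + 8450 + 33000 − 8750 = 57700
Portfolio B = 1/3 × (-18334) + 1/6 × (-16000) + 1/3 × 138000 + 1/6 × 107000 = -6111.3333 − 2666.6667 + 46000 + 17833.3333 = 55055.3333

Portfolio A ($57,700)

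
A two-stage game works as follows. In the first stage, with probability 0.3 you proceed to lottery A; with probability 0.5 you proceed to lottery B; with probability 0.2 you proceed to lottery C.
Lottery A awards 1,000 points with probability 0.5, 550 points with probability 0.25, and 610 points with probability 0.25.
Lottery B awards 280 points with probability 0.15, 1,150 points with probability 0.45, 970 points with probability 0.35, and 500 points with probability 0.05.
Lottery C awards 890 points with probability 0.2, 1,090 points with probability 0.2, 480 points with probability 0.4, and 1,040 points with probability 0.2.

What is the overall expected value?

EV(A) = 0.5 × 1000 + 0.25 × 550 + 0.25 × 610 = 500 + 137.5 + 152.5 = 790
EV(B) = 0.15 × 280 + 0.45 × 1150 + 0.35 × 970 + 0.05 × 500 = 42 + 517.5 + 339.5 + 25 = 924
EV(C) = 0.2 × 890 + 0.2 × 1090 + 0.4 × 480 + 0.2 × 1040 = 178 + 218 + 192 + 208 = 796
Overall = 0.3 × 790 + 0.5 × 924 + 0.2 × 796 = 237 + 462 + 159.2 = 858.2

858.2 points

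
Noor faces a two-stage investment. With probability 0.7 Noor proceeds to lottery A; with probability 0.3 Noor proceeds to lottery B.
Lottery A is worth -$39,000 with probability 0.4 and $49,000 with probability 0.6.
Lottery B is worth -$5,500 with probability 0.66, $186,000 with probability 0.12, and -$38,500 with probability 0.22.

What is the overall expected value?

$12,726

EV(A) = 0.4 × (-39000) + 0.6 × 49000 = -15600 + 29400 = 13800
EV(B) = 0.66 × (-5500) + 0.12 × 186000 + 0.22 × (-38500) = -3630 + 22320 − 8470 = 10220
Overall = 0.7 × 13800 + 0.3 × 10220 = 9660 + 3066 = 12726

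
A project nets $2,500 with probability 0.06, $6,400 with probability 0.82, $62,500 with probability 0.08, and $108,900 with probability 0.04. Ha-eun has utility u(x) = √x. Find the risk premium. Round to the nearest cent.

E[u] = 0.06·√2500 + 0.82·√6400 + 0.08·√62500 + 0.04·√108900 = 0.06·50 + 0.82·80 + 0.08·250 + 0.04·330 = 101.8
CE = (101.8)² = 10363.24
Risk premium = EV − CE = 14754 − 10363.24 = 4390.76

$4,390.76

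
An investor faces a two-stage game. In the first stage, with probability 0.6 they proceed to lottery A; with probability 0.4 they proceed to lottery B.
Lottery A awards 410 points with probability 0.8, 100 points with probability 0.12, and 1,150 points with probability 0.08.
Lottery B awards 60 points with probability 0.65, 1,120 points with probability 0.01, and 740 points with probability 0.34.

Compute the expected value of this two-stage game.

379.92 points

EV(A) = 0.8 × 410 + 0.12 × 100 + 0.08 × 1150 = 328 + 12 + 92 = 432
EV(B) = 0.65 × 60 + 0.01 × 1120 + 0.34 × 740 = 39 + 11.2 + 251.6 = 301.8
Overall = 0.6 × 432 + 0.4 × 301.8 = 259.2 + 120.72 = 379.92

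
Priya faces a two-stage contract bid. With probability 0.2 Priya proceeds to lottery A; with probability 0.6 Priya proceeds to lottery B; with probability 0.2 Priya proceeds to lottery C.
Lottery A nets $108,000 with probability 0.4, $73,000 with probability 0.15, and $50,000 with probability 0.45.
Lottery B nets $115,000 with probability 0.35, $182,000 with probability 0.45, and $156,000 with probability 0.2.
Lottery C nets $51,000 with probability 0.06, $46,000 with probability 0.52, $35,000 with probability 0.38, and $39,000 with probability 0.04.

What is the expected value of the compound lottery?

$115,708

EV(A) = 0.4 × 108000 + 0.15 × 73000 + 0.45 × 50000 = 43200 + 10950 + 22500 = 76650
EV(B) = 0.35 × 115000 + 0.45 × 182000 + 0.2 × 156000 = 40250 + 81900 + 31200 = 153350
EV(C) = 0.06 × 51000 + 0.52 × 46000 + 0.38 × 35000 + 0.04 × 39000 = 3060 + 23920 + 13300 + 1560 = 41840
Overall = 0.2 × 76650 + 0.6 × 153350 + 0.2 × 41840 = 15330 + 92010 + 8368 = 115708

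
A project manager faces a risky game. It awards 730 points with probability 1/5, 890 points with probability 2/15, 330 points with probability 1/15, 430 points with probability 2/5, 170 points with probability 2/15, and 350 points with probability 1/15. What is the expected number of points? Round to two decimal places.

504.67 points

EV = 1/5 × 730 + 2/15 × 890 + 1/15 × 330 + 2/5 × 430 + 2/15 × 170 + 1/15 × 350 = 146 + 118.6667 + 22 + 172 + 22.6667 + 23.3333 = 504.6667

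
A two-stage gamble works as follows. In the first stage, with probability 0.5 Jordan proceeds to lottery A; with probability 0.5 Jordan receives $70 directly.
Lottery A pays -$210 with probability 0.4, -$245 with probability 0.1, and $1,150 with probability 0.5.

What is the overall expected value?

EV(A) = 0.4 × (-210) + 0.1 × (-245) + 0.5 × 1150 = -84 − 24.5 + 575 = 466.5
Branch B: 70 (certain)
Overall = 0.5 × 466.5 + 0.5 × 70 = 233.25 + 35 = 268.25

$268.25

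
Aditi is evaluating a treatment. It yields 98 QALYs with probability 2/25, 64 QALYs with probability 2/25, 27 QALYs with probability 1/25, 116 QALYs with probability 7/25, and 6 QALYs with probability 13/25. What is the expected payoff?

EV = 2/25 × 98 + 2/25 × 64 + 1/25 × 27 + 7/25 × 116 + 13/25 × 6 = 7.84 + 5.12 + 1.08 + 32.48 + 3.12 = 49.64

49.64 QALYs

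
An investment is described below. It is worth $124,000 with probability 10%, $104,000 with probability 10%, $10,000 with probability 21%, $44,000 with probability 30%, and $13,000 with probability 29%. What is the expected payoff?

$41,870

EV = 0.1 × 124000 + 0.1 × 104000 + 0.21 × 10000 + 0.3 × 44000 + 0.29 × 13000 = 12400 + 10400 + 2100 + 13200 + 3770 = 41870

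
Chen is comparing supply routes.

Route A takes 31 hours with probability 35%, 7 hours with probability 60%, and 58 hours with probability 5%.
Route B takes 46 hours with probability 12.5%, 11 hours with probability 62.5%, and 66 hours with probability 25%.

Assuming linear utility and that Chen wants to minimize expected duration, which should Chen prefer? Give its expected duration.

Route A = 0.35 × 31 + 0.6 × 7 + 0.05 × 58 = 10.85 + 4.2 + 2.9 = 17.95
Route B = 0.125 × 46 + 0.625 × 11 + 0.25 × 66 = 5.75 + 6.875 + 16.5 = 29.125

Route A (17.95 hours)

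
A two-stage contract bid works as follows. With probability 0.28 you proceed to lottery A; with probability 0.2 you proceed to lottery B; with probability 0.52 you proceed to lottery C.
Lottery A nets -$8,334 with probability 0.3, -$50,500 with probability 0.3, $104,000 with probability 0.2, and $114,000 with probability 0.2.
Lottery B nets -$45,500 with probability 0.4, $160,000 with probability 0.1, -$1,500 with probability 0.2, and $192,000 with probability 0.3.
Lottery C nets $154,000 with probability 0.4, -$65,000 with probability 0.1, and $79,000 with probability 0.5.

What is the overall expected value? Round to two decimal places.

EV(A) = 0.3 × (-8334) + 0.3 × (-50500) + 0.2 × 104000 + 0.2 × 114000 = -2500.2 − 15150 + 20800 + 22800 = 25949.8
EV(B) = 0.4 × (-45500) + 0.1 × 160000 + 0.2 × (-1500) + 0.3 × 192000 = -18200 + 16000 − 300 + 57600 = 55100
EV(C) = 0.4 × 154000 + 0.1 × (-65000) + 0.5 × 79000 = 61600 − 6500 + 39500 = 94600
Overall = 0.28 × 25949.8 + 0.2 × 55100 + 0.52 × 94600 = 7265.944 + 11020 + 49192 = 67477.944

$67,477.94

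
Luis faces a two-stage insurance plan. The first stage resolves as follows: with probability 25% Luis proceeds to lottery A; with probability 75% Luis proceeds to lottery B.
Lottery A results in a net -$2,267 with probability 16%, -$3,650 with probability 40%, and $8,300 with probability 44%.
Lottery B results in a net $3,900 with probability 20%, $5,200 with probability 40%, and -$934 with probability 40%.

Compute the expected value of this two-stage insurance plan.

$2,322.12

EV(A) = 0.16 × (-2267) + 0.4 × (-3650) + 0.44 × 8300 = -362.72 − 1460 + 3652 = 1829.28
EV(B) = 0.2 × 3900 + 0.4 × 5200 + 0.4 × (-934) = 780 + 2080 − 373.6 = 2486.4
Overall = 0.25 × 1829.28 + 0.75 × 2486.4 = 457.32 + 1864.8 = 2322.12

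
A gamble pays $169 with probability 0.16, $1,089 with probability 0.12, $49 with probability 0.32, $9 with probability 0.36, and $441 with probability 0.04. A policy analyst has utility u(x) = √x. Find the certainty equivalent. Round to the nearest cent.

$104.04

E[u] = 0.16·√169 + 0.12·√1089 + 0.32·√49 + 0.36·√9 + 0.04·√441 = 0.16·13 + 0.12·33 + 0.32·7 + 0.36·3 + 0.04·21 = 10.2
CE = (10.2)² = 104.04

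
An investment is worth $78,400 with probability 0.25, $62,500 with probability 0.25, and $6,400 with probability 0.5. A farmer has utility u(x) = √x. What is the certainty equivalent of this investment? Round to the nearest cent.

E[u] = 0.25·√78400 + 0.25·√62500 + 0.5·√6400 = 0.25·280 + 0.25·250 + 0.5·80 = 172.5
CE = (172.5)² = 29756.25

$29,756.25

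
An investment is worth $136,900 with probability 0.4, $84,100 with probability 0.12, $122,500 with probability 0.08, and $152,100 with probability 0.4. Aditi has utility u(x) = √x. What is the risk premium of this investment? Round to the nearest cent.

$949.76

E[u] = 0.4·√136900 + 0.12·√84100 + 0.08·√122500 + 0.4·√152100 = 0.4·370 + 0.12·290 + 0.08·350 + 0.4·390 = 366.8
CE = (366.8)² = 134542.24
Risk premium = EV − CE = 135492 − 134542.24 = 949.76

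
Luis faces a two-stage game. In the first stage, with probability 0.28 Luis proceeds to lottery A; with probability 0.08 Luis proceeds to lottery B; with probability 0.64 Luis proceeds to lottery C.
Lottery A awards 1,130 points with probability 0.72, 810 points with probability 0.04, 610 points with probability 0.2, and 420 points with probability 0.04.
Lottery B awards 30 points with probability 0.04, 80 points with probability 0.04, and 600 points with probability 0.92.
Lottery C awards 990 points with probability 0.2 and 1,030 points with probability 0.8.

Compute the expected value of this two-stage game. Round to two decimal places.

EV(A) = 0.72 × 1130 + 0.04 × 810 + 0.2 × 610 + 0.04 × 420 = 813.6 + 32.4 + 122 + 16.8 = 984.8
EV(B) = 0.04 × 30 + 0.04 × 80 + 0.92 × 600 = 1.2 + 3.2 + 552 = 556.4
EV(C) = 0.2 × 990 + 0.8 × 1030 = 198 + 824 = 1022
Overall = 0.28 × 984.8 + 0.08 × 556.4 + 0.64 × 1022 = 275.744 + 44.512 + 654.08 = 974.336

974.34 points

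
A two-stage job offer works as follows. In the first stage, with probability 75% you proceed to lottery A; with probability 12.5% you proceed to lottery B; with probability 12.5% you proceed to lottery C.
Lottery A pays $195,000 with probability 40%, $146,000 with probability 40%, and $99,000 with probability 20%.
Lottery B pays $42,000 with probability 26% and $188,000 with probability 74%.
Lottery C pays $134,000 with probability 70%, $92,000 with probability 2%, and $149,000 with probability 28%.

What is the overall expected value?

$153,075

EV(A) = 0.4 × 195000 + 0.4 × 146000 + 0.2 × 99000 = 78000 + 58400 + 19800 = 156200
EV(B) = 0.26 × 42000 + 0.74 × 188000 = 10920 + 139120 = 150040
EV(C) = 0.7 × 134000 + 0.02 × 92000 + 0.28 × 149000 = 93800 + 1840 + 41720 = 137360
Overall = 0.75 × 156200 + 0.125 × 150040 + 0.125 × 137360 = 117150 + 18755 + 17170 = 153075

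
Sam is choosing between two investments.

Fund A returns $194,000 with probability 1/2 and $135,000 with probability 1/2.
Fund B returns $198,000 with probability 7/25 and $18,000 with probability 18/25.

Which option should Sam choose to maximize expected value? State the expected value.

Fund A ($164,500)

Fund A = 1/2 × 194000 + 1/2 × 135000 = 97000 + 67500 = 164500
Fund B = 7/25 × 198000 + 18/25 × 18000 = 55440 + 12960 = 68400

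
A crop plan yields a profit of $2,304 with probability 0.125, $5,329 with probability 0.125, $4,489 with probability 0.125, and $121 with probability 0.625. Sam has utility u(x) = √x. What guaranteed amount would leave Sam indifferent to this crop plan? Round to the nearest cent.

$922.64

E[u] = 0.125·√2304 + 0.125·√5329 + 0.125·√4489 + 0.625·√121 = 0.125·48 + 0.125·73 + 0.125·67 + 0.625·11 = 30.375
CE = (30.375)² = 922.640625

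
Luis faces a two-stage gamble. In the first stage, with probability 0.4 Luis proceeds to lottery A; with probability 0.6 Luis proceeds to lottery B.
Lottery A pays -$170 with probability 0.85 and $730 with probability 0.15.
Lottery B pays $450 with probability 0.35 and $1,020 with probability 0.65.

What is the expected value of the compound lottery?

$478.30

EV(A) = 0.85 × (-170) + 0.15 × 730 = -144.5 + 109.5 = -35
EV(B) = 0.35 × 450 + 0.65 × 1020 = 157.5 + 663 = 820.5
Overall = 0.4 × (-35) + 0.6 × 820.5 = -14 + 492.3 = 478.3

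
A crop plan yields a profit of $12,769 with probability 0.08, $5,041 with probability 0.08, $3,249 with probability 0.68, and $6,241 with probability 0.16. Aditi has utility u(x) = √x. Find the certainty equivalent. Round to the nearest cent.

$4,371.85

E[u] = 0.08·√12769 + 0.08·√5041 + 0.68·√3249 + 0.16·√6241 = 0.08·113 + 0.08·71 + 0.68·57 + 0.16·79 = 66.12
CE = (66.12)² = 4371.8544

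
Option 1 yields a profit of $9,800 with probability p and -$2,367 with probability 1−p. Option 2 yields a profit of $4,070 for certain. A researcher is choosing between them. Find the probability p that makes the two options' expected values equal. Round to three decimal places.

p = 0.529

p·9800 + (1−p)·(-2367) = 4070
12167p − 2367 = 4070
p = (4070 + 2367) / 12167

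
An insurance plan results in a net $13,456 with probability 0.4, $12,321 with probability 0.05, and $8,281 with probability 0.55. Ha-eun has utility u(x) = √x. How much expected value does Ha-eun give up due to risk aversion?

$149

E[u] = 0.4·√13456 + 0.05·√12321 + 0.55·√8281 = 0.4·116 + 0.05·111 + 0.55·91 = 102
CE = (102)² = 10404
Risk premium = EV − CE = 10553 − 10404 = 149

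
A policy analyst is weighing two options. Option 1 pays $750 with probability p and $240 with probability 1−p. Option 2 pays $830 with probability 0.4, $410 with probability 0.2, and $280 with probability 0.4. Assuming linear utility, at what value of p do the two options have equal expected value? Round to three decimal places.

EV(Option 2) = 0.4 × 830 + 0.2 × 410 + 0.4 × 280 = 332 + 82 + 112 = 526
p·750 + (1−p)·240 = 526
510p + 240 = 526
p = (526 − 240) / 510

p = 0.561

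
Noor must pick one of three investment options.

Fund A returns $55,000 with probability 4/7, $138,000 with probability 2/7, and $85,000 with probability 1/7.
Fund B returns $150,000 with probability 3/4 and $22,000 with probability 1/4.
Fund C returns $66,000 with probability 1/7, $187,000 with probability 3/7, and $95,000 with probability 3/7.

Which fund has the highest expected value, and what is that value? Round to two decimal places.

Fund A = 4/7 × 55000 + 2/7 × 138000 + 1/7 × 85000 = 31428.5714 + 39428.5714 + 12142.8571 = 83000
Fund B = 3/4 × 150000 + 1/4 × 22000 = 112500 + 5500 = 118000
Fund C = 1/7 × 66000 + 3/7 × 187000 + 3/7 × 95000 = 9428.5714 + 80142.8571 + 40714.2857 = 130285.7143

Fund C ($130,285.71)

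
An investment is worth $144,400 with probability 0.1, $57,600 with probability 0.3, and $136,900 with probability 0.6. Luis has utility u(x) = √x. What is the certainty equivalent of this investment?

E[u] = 0.1·√144400 + 0.3·√57600 + 0.6·√136900 = 0.1·380 + 0.3·240 + 0.6·370 = 332
CE = (332)² = 110224

$110,224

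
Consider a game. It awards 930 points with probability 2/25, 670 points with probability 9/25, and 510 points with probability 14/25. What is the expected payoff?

EV = 2/25 × 930 + 9/25 × 670 + 14/25 × 510 = 74.4 + 241.2 + 285.6 = 601.2

601.2 points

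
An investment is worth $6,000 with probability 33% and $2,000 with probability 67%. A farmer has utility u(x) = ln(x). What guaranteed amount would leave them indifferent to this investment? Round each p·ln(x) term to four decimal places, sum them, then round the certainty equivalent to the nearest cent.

$2,873.83

E[u] = 0.33·ln(6000) + 0.67·ln(2000) = 2.8708 + 5.0926 = 7.9634
CE = e^7.9634 ≈ 2873.83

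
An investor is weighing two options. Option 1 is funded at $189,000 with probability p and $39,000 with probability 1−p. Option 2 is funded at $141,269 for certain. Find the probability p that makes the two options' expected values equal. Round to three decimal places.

p·189000 + (1−p)·39000 = 141269
150000p + 39000 = 141269
p = (141269 − 39000) / 150000

p = 0.682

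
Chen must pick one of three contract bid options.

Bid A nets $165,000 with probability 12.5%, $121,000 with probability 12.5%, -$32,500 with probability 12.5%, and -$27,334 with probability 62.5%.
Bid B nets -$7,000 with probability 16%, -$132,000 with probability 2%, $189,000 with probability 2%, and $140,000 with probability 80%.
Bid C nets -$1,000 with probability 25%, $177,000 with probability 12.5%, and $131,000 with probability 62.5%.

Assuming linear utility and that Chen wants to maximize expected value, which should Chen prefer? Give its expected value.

Bid A = 0.125 × 165000 + 0.125 × 121000 + 0.125 × (-32500) + 0.625 × (-27334) = 20625 + 15125 − 4062.5 − 17083.75 = 14603.75
Bid B = 0.16 × (-7000) + 0.02 × (-132000) + 0.02 × 189000 + 0.8 × 140000 = -1120 − 2640 + 3780 + 112000 = 112020
Bid C = 0.25 × (-1000) + 0.125 × 177000 + 0.625 × 131000 = -250 + 22125 + 81875 = 103750

Bid B ($112,020)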